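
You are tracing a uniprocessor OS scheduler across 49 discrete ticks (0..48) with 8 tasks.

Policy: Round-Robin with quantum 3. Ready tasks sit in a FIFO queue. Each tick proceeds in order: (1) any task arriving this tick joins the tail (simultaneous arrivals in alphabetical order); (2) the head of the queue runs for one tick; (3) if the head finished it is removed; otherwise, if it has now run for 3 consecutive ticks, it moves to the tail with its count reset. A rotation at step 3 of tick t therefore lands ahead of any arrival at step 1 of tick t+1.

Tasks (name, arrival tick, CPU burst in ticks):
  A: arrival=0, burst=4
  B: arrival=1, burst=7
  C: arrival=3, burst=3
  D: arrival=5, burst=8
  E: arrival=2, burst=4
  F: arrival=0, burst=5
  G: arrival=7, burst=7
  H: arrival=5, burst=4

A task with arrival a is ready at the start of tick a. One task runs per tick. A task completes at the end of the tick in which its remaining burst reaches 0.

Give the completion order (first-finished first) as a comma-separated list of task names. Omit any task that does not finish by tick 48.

t=0: queue=[A,F] q_used=0 → run A
t=1: queue=[A,F,B] q_used=1 → run A
t=2: queue=[A,F,B,E] q_used=2 → run A
t=3: queue=[F,B,E,A,C] q_used=0 → run F
t=4: queue=[F,B,E,A,C] q_used=1 → run F
t=5: queue=[F,B,E,A,C,D,H] q_used=2 → run F
t=6: queue=[B,E,A,C,D,H,F] q_used=0 → run B
t=7: queue=[B,E,A,C,D,H,F,G] q_used=1 → run B
t=8: queue=[B,E,A,C,D,H,F,G] q_used=2 → run B
t=9: queue=[E,A,C,D,H,F,G,B] q_used=0 → run E
t=10: queue=[E,A,C,D,H,F,G,B] q_used=1 → run E
t=11: queue=[E,A,C,D,H,F,G,B] q_used=2 → run E
t=12: queue=[A,C,D,H,F,G,B,E] q_used=0 → run A
t=13: queue=[C,D,H,F,G,B,E] q_used=0 → run C
t=14: queue=[C,D,H,F,G,B,E] q_used=1 → run C
t=15: queue=[C,D,H,F,G,B,E] q_used=2 → run C
t=16: queue=[D,H,F,G,B,E] q_used=0 → run D
t=17: queue=[D,H,F,G,B,E] q_used=1 → run D
t=18: queue=[D,H,F,G,B,E] q_used=2 → run D
t=19: queue=[H,F,G,B,E,D] q_used=0 → run H
t=20: queue=[H,F,G,B,E,D] q_used=1 → run H
t=21: queue=[H,F,G,B,E,D] q_used=2 → run H
t=22: queue=[F,G,B,E,D,H] q_used=0 → run F
t=23: queue=[F,G,B,E,D,H] q_used=1 → run F
t=24: queue=[G,B,E,D,H] q_used=0 → run G
t=25: queue=[G,B,E,D,H] q_used=1 → run G
t=26: queue=[G,B,E,D,H] q_used=2 → run G
t=27: queue=[B,E,D,H,G] q_used=0 → run B
t=28: queue=[B,E,D,H,G] q_used=1 → run B
t=29: queue=[B,E,D,H,G] q_used=2 → run B
t=30: queue=[E,D,H,G,B] q_used=0 → run E
t=31: queue=[D,H,G,B] q_used=0 → run D
t=32: queue=[D,H,G,B] q_used=1 → run D
t=33: queue=[D,H,G,B] q_used=2 → run D
t=34: queue=[H,G,B,D] q_used=0 → run H
t=35: queue=[G,B,D] q_used=0 → run G
t=36: queue=[G,B,D] q_used=1 → run G
t=37: queue=[G,B,D] q_used=2 → run G
t=38: queue=[B,D,G] q_used=0 → run B
t=39: queue=[D,G] q_used=0 → run D
t=40: queue=[D,G] q_used=1 → run D
t=41: queue=[G] q_used=0 → run G
t=42: (idle)
t=43: (idle)
t=44: (idle)
t=45: (idle)
t=46: (idle)
t=47: (idle)
t=48: (idle)

completion order = A, C, F, E, H, B, D, G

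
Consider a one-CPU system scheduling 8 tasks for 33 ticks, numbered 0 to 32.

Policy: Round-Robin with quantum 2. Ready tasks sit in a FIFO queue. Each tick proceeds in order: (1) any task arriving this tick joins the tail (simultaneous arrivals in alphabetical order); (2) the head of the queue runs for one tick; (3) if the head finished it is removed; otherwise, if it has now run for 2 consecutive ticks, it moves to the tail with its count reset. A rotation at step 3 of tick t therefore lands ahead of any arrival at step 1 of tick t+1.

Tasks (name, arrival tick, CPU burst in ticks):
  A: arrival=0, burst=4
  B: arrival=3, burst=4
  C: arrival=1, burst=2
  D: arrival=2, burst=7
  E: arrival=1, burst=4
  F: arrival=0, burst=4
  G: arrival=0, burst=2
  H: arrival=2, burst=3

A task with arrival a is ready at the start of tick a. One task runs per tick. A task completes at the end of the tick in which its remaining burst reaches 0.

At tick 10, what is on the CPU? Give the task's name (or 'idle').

t=0: queue=[A,F,G] q_used=0 → run A
t=1: queue=[A,F,G,C,E] q_used=1 → run A
t=2: queue=[F,G,C,E,A,D,H] q_used=0 → run F
t=3: queue=[F,G,C,E,A,D,H,B] q_used=1 → run F
t=4: queue=[G,C,E,A,D,H,B,F] q_used=0 → run G
t=5: queue=[G,C,E,A,D,H,B,F] q_used=1 → run G
t=6: queue=[C,E,A,D,H,B,F] q_used=0 → run C
t=7: queue=[C,E,A,D,H,B,F] q_used=1 → run C
t=8: queue=[E,A,D,H,B,F] q_used=0 → run E
t=9: queue=[E,A,D,H,B,F] q_used=1 → run E
t=10: queue=[A,D,H,B,F,E] q_used=0 → run A
t=11: queue=[A,D,H,B,F,E] q_used=1 → run A
t=12: queue=[D,H,B,F,E] q_used=0 → run D
t=13: queue=[D,H,B,F,E] q_used=1 → run D
t=14: queue=[H,B,F,E,D] q_used=0 → run H
t=15: queue=[H,B,F,E,D] q_used=1 → run H
t=16: queue=[B,F,E,D,H] q_used=0 → run B
t=17: queue=[B,F,E,D,H] q_used=1 → run B
t=18: queue=[F,E,D,H,B] q_used=0 → run F
t=19: queue=[F,E,D,H,B] q_used=1 → run F
t=20: queue=[E,D,H,B] q_used=0 → run E
t=21: queue=[E,D,H,B] q_used=1 → run E
t=22: queue=[D,H,B] q_used=0 → run D
t=23: queue=[D,H,B] q_used=1 → run D
t=24: queue=[H,B,D] q_used=0 → run H
t=25: queue=[B,D] q_used=0 → run B
t=26: queue=[B,D] q_used=1 → run B
t=27: queue=[D] q_used=0 → run D
t=28: queue=[D] q_used=1 → run D
t=29: queue=[D] q_used=0 → run D
t=30: (idle)
t=31: (idle)
t=32: (idle)

running at tick 10 = A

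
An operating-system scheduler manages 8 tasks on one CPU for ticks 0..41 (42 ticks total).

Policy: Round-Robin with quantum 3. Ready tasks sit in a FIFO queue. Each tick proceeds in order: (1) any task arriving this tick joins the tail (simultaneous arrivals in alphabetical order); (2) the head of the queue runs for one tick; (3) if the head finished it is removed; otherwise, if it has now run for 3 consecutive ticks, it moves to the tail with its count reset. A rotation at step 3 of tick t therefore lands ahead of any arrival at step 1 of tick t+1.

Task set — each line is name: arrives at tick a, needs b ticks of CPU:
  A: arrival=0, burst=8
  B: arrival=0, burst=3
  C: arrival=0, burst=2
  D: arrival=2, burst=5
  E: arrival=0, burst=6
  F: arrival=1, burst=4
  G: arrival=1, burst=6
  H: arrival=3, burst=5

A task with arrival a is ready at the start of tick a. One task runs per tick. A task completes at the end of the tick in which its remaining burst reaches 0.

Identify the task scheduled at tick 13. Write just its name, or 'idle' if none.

running at tick 13 = F

t=0: queue=[A,B,C,E] q_used=0 → run A
t=1: queue=[A,B,C,E,F,G] q_used=1 → run A
t=2: queue=[A,B,C,E,F,G,D] q_used=2 → run A
t=3: queue=[B,C,E,F,G,D,A,H] q_used=0 → run B
t=4: queue=[B,C,E,F,G,D,A,H] q_used=1 → run B
t=5: queue=[B,C,E,F,G,D,A,H] q_used=2 → run B
t=6: queue=[C,E,F,G,D,A,H] q_used=0 → run C
t=7: queue=[C,E,F,G,D,A,H] q_used=1 → run C
t=8: queue=[E,F,G,D,A,H] q_used=0 → run E
t=9: queue=[E,F,G,D,A,H] q_used=1 → run E
t=10: queue=[E,F,G,D,A,H] q_used=2 → run E
t=11: queue=[F,G,D,A,H,E] q_used=0 → run F
t=12: queue=[F,G,D,A,H,E] q_used=1 → run F
t=13: queue=[F,G,D,A,H,E] q_used=2 → run F
t=14: queue=[G,D,A,H,E,F] q_used=0 → run G
t=15: queue=[G,D,A,H,E,F] q_used=1 → run G
t=16: queue=[G,D,A,H,E,F] q_used=2 → run G
t=17: queue=[D,A,H,E,F,G] q_used=0 → run D
t=18: queue=[D,A,H,E,F,G] q_used=1 → run D
t=19: queue=[D,A,H,E,F,G] q_used=2 → run D
t=20: queue=[A,H,E,F,G,D] q_used=0 → run A
t=21: queue=[A,H,E,F,G,D] q_used=1 → run A
t=22: queue=[A,H,E,F,G,D] q_used=2 → run A
t=23: queue=[H,E,F,G,D,A] q_used=0 → run H
t=24: queue=[H,E,F,G,D,A] q_used=1 → run H
t=25: queue=[H,E,F,G,D,A] q_used=2 → run H
t=26: queue=[E,F,G,D,A,H] q_used=0 → run E
t=27: queue=[E,F,G,D,A,H] q_used=1 → run E
t=28: queue=[E,F,G,D,A,H] q_used=2 → run E
t=29: queue=[F,G,D,A,H] q_used=0 → run F
t=30: queue=[G,D,A,H] q_used=0 → run G
t=31: queue=[G,D,A,H] q_used=1 → run G
t=32: queue=[G,D,A,H] q_used=2 → run G
t=33: queue=[D,A,H] q_used=0 → run D
t=34: queue=[D,A,H] q_used=1 → run D
t=35: queue=[A,H] q_used=0 → run A
t=36: queue=[A,H] q_used=1 → run A
t=37: queue=[H] q_used=0 → run H
t=38: queue=[H] q_used=1 → run H
t=39: (idle)
t=40: (idle)
t=41: (idle)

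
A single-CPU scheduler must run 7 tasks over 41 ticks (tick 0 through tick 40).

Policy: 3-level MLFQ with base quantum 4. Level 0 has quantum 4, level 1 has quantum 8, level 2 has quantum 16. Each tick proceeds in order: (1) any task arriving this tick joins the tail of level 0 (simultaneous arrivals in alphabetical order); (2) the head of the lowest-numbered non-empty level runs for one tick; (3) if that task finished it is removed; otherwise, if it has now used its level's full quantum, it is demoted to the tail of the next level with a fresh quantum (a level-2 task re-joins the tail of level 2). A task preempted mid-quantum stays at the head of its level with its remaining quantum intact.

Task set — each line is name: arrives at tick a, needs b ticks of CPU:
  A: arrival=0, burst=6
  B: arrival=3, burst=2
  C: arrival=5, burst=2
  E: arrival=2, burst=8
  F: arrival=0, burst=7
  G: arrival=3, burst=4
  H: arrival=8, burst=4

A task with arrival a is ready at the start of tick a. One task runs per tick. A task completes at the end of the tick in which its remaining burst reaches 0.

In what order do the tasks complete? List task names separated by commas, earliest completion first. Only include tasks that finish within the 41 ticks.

t=0: L0/L1/L2 = AF/-/- → run A
t=1: L0/L1/L2 = AF/-/- → run A
t=2: L0/L1/L2 = AFE/-/- → run A
t=3: L0/L1/L2 = AFEBG/-/- → run A
t=4: L0/L1/L2 = FEBG/A/- → run F
t=5: L0/L1/L2 = FEBGC/A/- → run F
t=6: L0/L1/L2 = FEBGC/A/- → run F
t=7: L0/L1/L2 = FEBGC/A/- → run F
t=8: L0/L1/L2 = EBGCH/AF/- → run E
t=9: L0/L1/L2 = EBGCH/AF/- → run E
t=10: L0/L1/L2 = EBGCH/AF/- → run E
t=11: L0/L1/L2 = EBGCH/AF/- → run E
t=12: L0/L1/L2 = BGCH/AFE/- → run B
t=13: L0/L1/L2 = BGCH/AFE/- → run B
t=14: L0/L1/L2 = GCH/AFE/- → run G
t=15: L0/L1/L2 = GCH/AFE/- → run G
t=16: L0/L1/L2 = GCH/AFE/- → run G
t=17: L0/L1/L2 = GCH/AFE/- → run G
t=18: L0/L1/L2 = CH/AFE/- → run C
t=19: L0/L1/L2 = CH/AFE/- → run C
t=20: L0/L1/L2 = H/AFE/- → run H
t=21: L0/L1/L2 = H/AFE/- → run H
t=22: L0/L1/L2 = H/AFE/- → run H
t=23: L0/L1/L2 = H/AFE/- → run H
t=24: L0/L1/L2 = -/AFE/- → run A
t=25: L0/L1/L2 = -/AFE/- → run A
t=26: L0/L1/L2 = -/FE/- → run F
t=27: L0/L1/L2 = -/FE/- → run F
t=28: L0/L1/L2 = -/FE/- → run F
t=29: L0/L1/L2 = -/E/- → run E
t=30: L0/L1/L2 = -/E/- → run E
t=31: L0/L1/L2 = -/E/- → run E
t=32: L0/L1/L2 = -/E/- → run E
t=33: (idle)
t=34: (idle)
t=35: (idle)
t=36: (idle)
t=37: (idle)
t=38: (idle)
t=39: (idle)
t=40: (idle)

completion order = B, G, C, H, A, F, E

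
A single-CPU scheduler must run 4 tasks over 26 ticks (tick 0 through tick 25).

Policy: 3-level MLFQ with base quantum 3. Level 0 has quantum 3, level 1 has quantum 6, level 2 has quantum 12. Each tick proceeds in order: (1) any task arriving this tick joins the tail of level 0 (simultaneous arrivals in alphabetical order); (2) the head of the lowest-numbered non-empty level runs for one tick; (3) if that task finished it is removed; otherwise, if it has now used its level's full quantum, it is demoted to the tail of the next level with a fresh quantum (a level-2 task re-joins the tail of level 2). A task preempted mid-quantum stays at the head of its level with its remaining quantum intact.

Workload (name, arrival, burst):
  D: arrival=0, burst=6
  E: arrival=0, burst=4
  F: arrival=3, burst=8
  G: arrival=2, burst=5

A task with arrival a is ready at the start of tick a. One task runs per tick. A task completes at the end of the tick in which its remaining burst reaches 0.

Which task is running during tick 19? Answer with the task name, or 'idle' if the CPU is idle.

t=0: L0/L1/L2 = DE/-/- → run D
t=1: L0/L1/L2 = DE/-/- → run D
t=2: L0/L1/L2 = DEG/-/- → run D
t=3: L0/L1/L2 = EGF/D/- → run E
t=4: L0/L1/L2 = EGF/D/- → run E
t=5: L0/L1/L2 = EGF/D/- → run E
t=6: L0/L1/L2 = GF/DE/- → run G
t=7: L0/L1/L2 = GF/DE/- → run G
t=8: L0/L1/L2 = GF/DE/- → run G
t=9: L0/L1/L2 = F/DEG/- → run F
t=10: L0/L1/L2 = F/DEG/- → run F
t=11: L0/L1/L2 = F/DEG/- → run F
t=12: L0/L1/L2 = -/DEGF/- → run D
t=13: L0/L1/L2 = -/DEGF/- → run D
t=14: L0/L1/L2 = -/DEGF/- → run D
t=15: L0/L1/L2 = -/EGF/- → run E
t=16: L0/L1/L2 = -/GF/- → run G
t=17: L0/L1/L2 = -/GF/- → run G
t=18: L0/L1/L2 = -/F/- → run F
t=19: L0/L1/L2 = -/F/- → run F
t=20: L0/L1/L2 = -/F/- → run F
t=21: L0/L1/L2 = -/F/- → run F
t=22: L0/L1/L2 = -/F/- → run F
t=23: (idle)
t=24: (idle)
t=25: (idle)

running at tick 19 = F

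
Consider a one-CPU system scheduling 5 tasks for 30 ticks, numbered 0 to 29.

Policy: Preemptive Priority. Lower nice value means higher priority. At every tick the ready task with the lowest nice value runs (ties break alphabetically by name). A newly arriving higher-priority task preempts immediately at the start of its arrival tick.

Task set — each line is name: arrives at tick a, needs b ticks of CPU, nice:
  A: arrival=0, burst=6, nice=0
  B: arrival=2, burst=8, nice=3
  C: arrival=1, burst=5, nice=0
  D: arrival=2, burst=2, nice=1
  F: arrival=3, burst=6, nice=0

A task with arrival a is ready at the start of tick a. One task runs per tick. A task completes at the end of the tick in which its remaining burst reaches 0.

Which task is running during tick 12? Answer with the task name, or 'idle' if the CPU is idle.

running at tick 12 = F

t=0: ready={A} → run A
t=1: ready={A,C} → run A
t=2: ready={A,B,C,D} → run A
t=3: ready={A,B,C,D,F} → run A
t=4: ready={A,B,C,D,F} → run A
t=5: ready={A,B,C,D,F} → run A
t=6: ready={B,C,D,F} → run C
t=7: ready={B,C,D,F} → run C
t=8: ready={B,C,D,F} → run C
t=9: ready={B,C,D,F} → run C
t=10: ready={B,C,D,F} → run C
t=11: ready={B,D,F} → run F
t=12: ready={B,D,F} → run F
t=13: ready={B,D,F} → run F
t=14: ready={B,D,F} → run F
t=15: ready={B,D,F} → run F
t=16: ready={B,D,F} → run F
t=17: ready={B,D} → run D
t=18: ready={B,D} → run D
t=19: ready={B} → run B
t=20: ready={B} → run B
t=21: ready={B} → run B
t=22: ready={B} → run B
t=23: ready={B} → run B
t=24: ready={B} → run B
t=25: ready={B} → run B
t=26: ready={B} → run B
t=27: (idle)
t=28: (idle)
t=29: (idle)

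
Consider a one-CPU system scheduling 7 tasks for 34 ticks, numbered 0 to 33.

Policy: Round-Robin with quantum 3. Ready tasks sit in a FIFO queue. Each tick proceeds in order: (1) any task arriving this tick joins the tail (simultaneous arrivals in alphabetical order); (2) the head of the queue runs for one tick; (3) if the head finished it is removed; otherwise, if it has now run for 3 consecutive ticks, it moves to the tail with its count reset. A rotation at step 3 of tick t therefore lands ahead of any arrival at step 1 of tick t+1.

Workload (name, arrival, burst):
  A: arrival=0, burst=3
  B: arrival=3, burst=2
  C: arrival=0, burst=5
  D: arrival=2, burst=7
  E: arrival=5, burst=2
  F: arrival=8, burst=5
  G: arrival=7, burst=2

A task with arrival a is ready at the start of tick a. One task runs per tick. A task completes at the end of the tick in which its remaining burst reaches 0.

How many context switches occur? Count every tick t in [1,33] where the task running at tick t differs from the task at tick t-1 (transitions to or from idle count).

t=0: queue=[A,C] q_used=0 → run A
t=1: queue=[A,C] q_used=1 → run A
t=2: queue=[A,C,D] q_used=2 → run A
t=3: queue=[C,D,B] q_used=0 → run C
t=4: queue=[C,D,B] q_used=1 → run C
t=5: queue=[C,D,B,E] q_used=2 → run C
t=6: queue=[D,B,E,C] q_used=0 → run D
t=7: queue=[D,B,E,C,G] q_used=1 → run D
t=8: queue=[D,B,E,C,G,F] q_used=2 → run D
t=9: queue=[B,E,C,G,F,D] q_used=0 → run B
t=10: queue=[B,E,C,G,F,D] q_used=1 → run B
t=11: queue=[E,C,G,F,D] q_used=0 → run E
t=12: queue=[E,C,G,F,D] q_used=1 → run E
t=13: queue=[C,G,F,D] q_used=0 → run C
t=14: queue=[C,G,F,D] q_used=1 → run C
t=15: queue=[G,F,D] q_used=0 → run G
t=16: queue=[G,F,D] q_used=1 → run G
t=17: queue=[F,D] q_used=0 → run F
t=18: queue=[F,D] q_used=1 → run F
t=19: queue=[F,D] q_used=2 → run F
t=20: queue=[D,F] q_used=0 → run D
t=21: queue=[D,F] q_used=1 → run D
t=22: queue=[D,F] q_used=2 → run D
t=23: queue=[F,D] q_used=0 → run F
t=24: queue=[F,D] q_used=1 → run F
t=25: queue=[D] q_used=0 → run D
t=26: (idle)
t=27: (idle)
t=28: (idle)
t=29: (idle)
t=30: (idle)
t=31: (idle)
t=32: (idle)
t=33: (idle)

context switches = 11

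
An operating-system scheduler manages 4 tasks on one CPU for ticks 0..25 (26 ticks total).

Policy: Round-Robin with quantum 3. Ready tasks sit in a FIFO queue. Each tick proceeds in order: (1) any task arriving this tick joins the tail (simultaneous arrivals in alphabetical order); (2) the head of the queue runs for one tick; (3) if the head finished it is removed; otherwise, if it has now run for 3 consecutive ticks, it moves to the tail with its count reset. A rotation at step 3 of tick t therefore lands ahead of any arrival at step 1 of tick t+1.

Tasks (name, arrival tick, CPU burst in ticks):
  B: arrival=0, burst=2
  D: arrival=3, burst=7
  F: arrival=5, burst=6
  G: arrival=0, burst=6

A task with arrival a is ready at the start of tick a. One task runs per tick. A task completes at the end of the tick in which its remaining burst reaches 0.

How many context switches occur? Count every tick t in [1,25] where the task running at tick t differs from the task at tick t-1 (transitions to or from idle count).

t=0: queue=[B,G] q_used=0 → run B
t=1: queue=[B,G] q_used=1 → run B
t=2: queue=[G] q_used=0 → run G
t=3: queue=[G,D] q_used=1 → run G
t=4: queue=[G,D] q_used=2 → run G
t=5: queue=[D,G,F] q_used=0 → run D
t=6: queue=[D,G,F] q_used=1 → run D
t=7: queue=[D,G,F] q_used=2 → run D
t=8: queue=[G,F,D] q_used=0 → run G
t=9: queue=[G,F,D] q_used=1 → run G
t=10: queue=[G,F,D] q_used=2 → run G
t=11: queue=[F,D] q_used=0 → run F
t=12: queue=[F,D] q_used=1 → run F
t=13: queue=[F,D] q_used=2 → run F
t=14: queue=[D,F] q_used=0 → run D
t=15: queue=[D,F] q_used=1 → run D
t=16: queue=[D,F] q_used=2 → run D
t=17: queue=[F,D] q_used=0 → run F
t=18: queue=[F,D] q_used=1 → run F
t=19: queue=[F,D] q_used=2 → run F
t=20: queue=[D] q_used=0 → run D
t=21: (idle)
t=22: (idle)
t=23: (idle)
t=24: (idle)
t=25: (idle)

context switches = 8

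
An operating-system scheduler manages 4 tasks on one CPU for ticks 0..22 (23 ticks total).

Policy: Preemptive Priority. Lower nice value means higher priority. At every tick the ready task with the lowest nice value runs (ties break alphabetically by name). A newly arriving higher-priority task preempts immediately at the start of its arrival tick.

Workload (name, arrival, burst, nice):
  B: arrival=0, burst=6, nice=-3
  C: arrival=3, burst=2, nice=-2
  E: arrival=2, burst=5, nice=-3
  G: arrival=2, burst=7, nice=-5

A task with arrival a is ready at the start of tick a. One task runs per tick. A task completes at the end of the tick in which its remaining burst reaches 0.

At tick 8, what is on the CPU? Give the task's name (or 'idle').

running at tick 8 = G

t=0: ready={B} → run B
t=1: ready={B} → run B
t=2: ready={B,E,G} → run G
t=3: ready={B,C,E,G} → run G
t=4: ready={B,C,E,G} → run G
t=5: ready={B,C,E,G} → run G
t=6: ready={B,C,E,G} → run G
t=7: ready={B,C,E,G} → run G
t=8: ready={B,C,E,G} → run G
t=9: ready={B,C,E} → run B
t=10: ready={B,C,E} → run B
t=11: ready={B,C,E} → run B
t=12: ready={B,C,E} → run B
t=13: ready={C,E} → run E
t=14: ready={C,E} → run E
t=15: ready={C,E} → run E
t=16: ready={C,E} → run E
t=17: ready={C,E} → run E
t=18: ready={C} → run C
t=19: ready={C} → run C
t=20: (idle)
t=21: (idle)
t=22: (idle)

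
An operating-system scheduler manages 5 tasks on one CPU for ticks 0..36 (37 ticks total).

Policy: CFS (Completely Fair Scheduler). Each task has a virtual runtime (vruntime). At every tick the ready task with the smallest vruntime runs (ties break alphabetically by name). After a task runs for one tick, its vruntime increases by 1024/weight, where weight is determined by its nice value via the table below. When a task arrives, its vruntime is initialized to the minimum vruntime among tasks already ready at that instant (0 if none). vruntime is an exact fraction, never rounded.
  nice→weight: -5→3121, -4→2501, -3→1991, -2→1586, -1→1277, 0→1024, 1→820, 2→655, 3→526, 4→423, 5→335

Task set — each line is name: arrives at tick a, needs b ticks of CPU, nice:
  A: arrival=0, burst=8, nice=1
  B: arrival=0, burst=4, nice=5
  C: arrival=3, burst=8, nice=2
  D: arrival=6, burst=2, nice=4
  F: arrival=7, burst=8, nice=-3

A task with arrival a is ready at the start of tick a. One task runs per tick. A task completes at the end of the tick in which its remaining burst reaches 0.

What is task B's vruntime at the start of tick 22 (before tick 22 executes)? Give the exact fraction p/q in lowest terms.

t=0: vr[A=0 B=0] → run A
t=1: vr[A=256/205 B=0] → run B
t=2: vr[A=256/205 B=1024/335] → run A
t=3: vr[A=512/205 B=1024/335 C=512/205] → run A
t=4: vr[A=768/205 B=1024/335 C=512/205] → run C
t=5: vr[A=768/205 B=1024/335 C=109056/26855] → run B
t=6: vr[A=768/205 B=2048/335 C=109056/26855 D=768/205] → run A
t=7: vr[A=1024/205 B=2048/335 C=109056/26855 D=768/205 F=768/205] → run D
t=8: vr[A=1024/205 B=2048/335 C=109056/26855 D=534784/86715 F=768/205] → run F
t=9: vr[A=1024/205 B=2048/335 C=109056/26855 D=534784/86715 F=1739008/408155] → run C
t=10: vr[A=1024/205 B=2048/335 C=30208/5371 D=534784/86715 F=1739008/408155] → run F
t=11: vr[A=1024/205 B=2048/335 C=30208/5371 D=534784/86715 F=1948928/408155] → run F
t=12: vr[A=1024/205 B=2048/335 C=30208/5371 D=534784/86715 F=2158848/408155] → run A
t=13: vr[A=256/41 B=2048/335 C=30208/5371 D=534784/86715 F=2158848/408155] → run F
t=14: vr[A=256/41 B=2048/335 C=30208/5371 D=534784/86715 F=2368768/408155] → run C
t=15: vr[A=256/41 B=2048/335 C=193024/26855 D=534784/86715 F=2368768/408155] → run F
t=16: vr[A=256/41 B=2048/335 C=193024/26855 D=534784/86715 F=2578688/408155] → run B
t=17: vr[A=256/41 B=3072/335 C=193024/26855 D=534784/86715 F=2578688/408155] → run D
t=18: vr[A=256/41 B=3072/335 C=193024/26855 F=2578688/408155] → run A
t=19: vr[A=1536/205 B=3072/335 C=193024/26855 F=2578688/408155] → run F
t=20: vr[A=1536/205 B=3072/335 C=193024/26855 F=2788608/408155] → run F
t=21: vr[A=1536/205 B=3072/335 C=193024/26855 F=2998528/408155] → run C
t=22: vr[A=1536/205 B=3072/335 C=235008/26855 F=2998528/408155] → run F
t=23: vr[A=1536/205 B=3072/335 C=235008/26855] → run A
t=24: vr[A=1792/205 B=3072/335 C=235008/26855] → run A
t=25: vr[B=3072/335 C=235008/26855] → run C
t=26: vr[B=3072/335 C=276992/26855] → run B
t=27: vr[C=276992/26855] → run C
t=28: vr[C=318976/26855] → run C
t=29: vr[C=72192/5371] → run C
t=30: (idle)
t=31: (idle)
t=32: (idle)
t=33: (idle)
t=34: (idle)
t=35: (idle)
t=36: (idle)

vruntime(B, start of tick 22) = 3072/335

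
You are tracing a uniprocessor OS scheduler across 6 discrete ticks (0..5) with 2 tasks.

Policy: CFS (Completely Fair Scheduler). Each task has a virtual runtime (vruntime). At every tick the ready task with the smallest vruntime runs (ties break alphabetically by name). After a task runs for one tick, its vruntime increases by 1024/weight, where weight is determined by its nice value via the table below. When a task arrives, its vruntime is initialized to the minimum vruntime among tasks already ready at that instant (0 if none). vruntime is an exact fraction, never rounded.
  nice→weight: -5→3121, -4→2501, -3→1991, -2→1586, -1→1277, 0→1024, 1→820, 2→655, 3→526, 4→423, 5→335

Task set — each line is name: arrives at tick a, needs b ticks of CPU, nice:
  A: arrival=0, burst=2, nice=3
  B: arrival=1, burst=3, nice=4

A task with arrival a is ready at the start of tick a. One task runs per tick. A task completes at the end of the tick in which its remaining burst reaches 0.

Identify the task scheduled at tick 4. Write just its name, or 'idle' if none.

running at tick 4 = B

t=0: vr[A=0] → run A
t=1: vr[A=512/263 B=512/263] → run A
t=2: vr[B=512/263] → run B
t=3: vr[B=485888/111249] → run B
t=4: vr[B=755200/111249] → run B
t=5: (idle)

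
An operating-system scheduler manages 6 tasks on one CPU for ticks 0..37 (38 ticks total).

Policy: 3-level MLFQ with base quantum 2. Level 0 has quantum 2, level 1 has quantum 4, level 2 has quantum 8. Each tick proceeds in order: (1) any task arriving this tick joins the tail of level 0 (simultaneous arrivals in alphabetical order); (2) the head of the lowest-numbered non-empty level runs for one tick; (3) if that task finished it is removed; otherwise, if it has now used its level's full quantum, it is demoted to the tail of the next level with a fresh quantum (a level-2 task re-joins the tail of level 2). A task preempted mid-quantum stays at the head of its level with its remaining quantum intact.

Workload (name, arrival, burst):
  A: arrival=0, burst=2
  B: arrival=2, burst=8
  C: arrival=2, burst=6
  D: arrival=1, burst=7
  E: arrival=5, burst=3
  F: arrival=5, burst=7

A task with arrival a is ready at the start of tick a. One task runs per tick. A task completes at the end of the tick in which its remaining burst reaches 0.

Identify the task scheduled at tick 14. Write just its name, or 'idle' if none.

t=0: L0/L1/L2 = A/-/- → run A
t=1: L0/L1/L2 = AD/-/- → run A
t=2: L0/L1/L2 = DBC/-/- → run D
t=3: L0/L1/L2 = DBC/-/- → run D
t=4: L0/L1/L2 = BC/D/- → run B
t=5: L0/L1/L2 = BCEF/D/- → run B
t=6: L0/L1/L2 = CEF/DB/- → run C
t=7: L0/L1/L2 = CEF/DB/- → run C
t=8: L0/L1/L2 = EF/DBC/- → run E
t=9: L0/L1/L2 = EF/DBC/- → run E
t=10: L0/L1/L2 = F/DBCE/- → run F
t=11: L0/L1/L2 = F/DBCE/- → run F
t=12: L0/L1/L2 = -/DBCEF/- → run D
t=13: L0/L1/L2 = -/DBCEF/- → run D
t=14: L0/L1/L2 = -/DBCEF/- → run D
t=15: L0/L1/L2 = -/DBCEF/- → run D
t=16: L0/L1/L2 = -/BCEF/D → run B
t=17: L0/L1/L2 = -/BCEF/D → run B
t=18: L0/L1/L2 = -/BCEF/D → run B
t=19: L0/L1/L2 = -/BCEF/D → run B
t=20: L0/L1/L2 = -/CEF/DB → run C
t=21: L0/L1/L2 = -/CEF/DB → run C
t=22: L0/L1/L2 = -/CEF/DB → run C
t=23: L0/L1/L2 = -/CEF/DB → run C
t=24: L0/L1/L2 = -/EF/DB → run E
t=25: L0/L1/L2 = -/F/DB → run F
t=26: L0/L1/L2 = -/F/DB → run F
t=27: L0/L1/L2 = -/F/DB → run F
t=28: L0/L1/L2 = -/F/DB → run F
t=29: L0/L1/L2 = -/-/DBF → run D
t=30: L0/L1/L2 = -/-/BF → run B
t=31: L0/L1/L2 = -/-/BF → run B
t=32: L0/L1/L2 = -/-/F → run F
t=33: (idle)
t=34: (idle)
t=35: (idle)
t=36: (idle)
t=37: (idle)

running at tick 14 = D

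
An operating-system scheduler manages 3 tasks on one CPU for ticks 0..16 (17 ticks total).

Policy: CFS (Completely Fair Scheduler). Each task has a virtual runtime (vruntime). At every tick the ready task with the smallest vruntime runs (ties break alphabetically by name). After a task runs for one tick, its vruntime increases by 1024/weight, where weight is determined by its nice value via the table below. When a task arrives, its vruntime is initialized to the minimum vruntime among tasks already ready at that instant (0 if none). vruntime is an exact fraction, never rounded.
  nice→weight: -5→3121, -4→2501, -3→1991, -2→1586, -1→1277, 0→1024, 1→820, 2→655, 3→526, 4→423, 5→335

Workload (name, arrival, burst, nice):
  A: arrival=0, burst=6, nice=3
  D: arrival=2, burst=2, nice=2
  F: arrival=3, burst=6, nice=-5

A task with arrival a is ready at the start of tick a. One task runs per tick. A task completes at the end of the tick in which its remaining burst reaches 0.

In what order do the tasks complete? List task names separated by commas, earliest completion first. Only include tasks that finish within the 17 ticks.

t=0: vr[A=0] → run A
t=1: vr[A=512/263] → run A
t=2: vr[A=1024/263 D=1024/263] → run A
t=3: vr[A=1536/263 D=1024/263 F=1024/263] → run D
t=4: vr[A=1536/263 D=940032/172265 F=1024/263] → run F
t=5: vr[A=1536/263 D=940032/172265 F=3465216/820823] → run F
t=6: vr[A=1536/263 D=940032/172265 F=3734528/820823] → run F
t=7: vr[A=1536/263 D=940032/172265 F=4003840/820823] → run F
t=8: vr[A=1536/263 D=940032/172265 F=4273152/820823] → run F
t=9: vr[A=1536/263 D=940032/172265 F=4542464/820823] → run D
t=10: vr[A=1536/263 F=4542464/820823] → run F
t=11: vr[A=1536/263] → run A
t=12: vr[A=2048/263] → run A
t=13: vr[A=2560/263] → run A
t=14: (idle)
t=15: (idle)
t=16: (idle)

completion order = D, F, A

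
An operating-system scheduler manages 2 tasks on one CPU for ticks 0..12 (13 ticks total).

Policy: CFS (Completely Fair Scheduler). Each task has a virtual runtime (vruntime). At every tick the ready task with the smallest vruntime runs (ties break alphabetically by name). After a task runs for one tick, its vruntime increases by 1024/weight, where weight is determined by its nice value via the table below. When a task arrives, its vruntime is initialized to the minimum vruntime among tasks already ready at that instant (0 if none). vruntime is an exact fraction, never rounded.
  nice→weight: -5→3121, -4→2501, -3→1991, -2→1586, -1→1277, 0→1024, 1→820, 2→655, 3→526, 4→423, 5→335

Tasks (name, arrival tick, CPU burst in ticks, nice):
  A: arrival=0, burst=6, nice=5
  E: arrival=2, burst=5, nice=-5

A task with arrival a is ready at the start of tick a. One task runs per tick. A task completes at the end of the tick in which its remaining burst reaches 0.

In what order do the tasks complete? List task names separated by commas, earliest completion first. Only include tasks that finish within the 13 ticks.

t=0: vr[A=0] → run A
t=1: vr[A=1024/335] → run A
t=2: vr[A=2048/335 E=2048/335] → run A
t=3: vr[A=3072/335 E=2048/335] → run E
t=4: vr[A=3072/335 E=6734848/1045535] → run E
t=5: vr[A=3072/335 E=7077888/1045535] → run E
t=6: vr[A=3072/335 E=7420928/1045535] → run E
t=7: vr[A=3072/335 E=7763968/1045535] → run E
t=8: vr[A=3072/335] → run A
t=9: vr[A=4096/335] → run A
t=10: vr[A=1024/67] → run A
t=11: (idle)
t=12: (idle)

completion order = E, A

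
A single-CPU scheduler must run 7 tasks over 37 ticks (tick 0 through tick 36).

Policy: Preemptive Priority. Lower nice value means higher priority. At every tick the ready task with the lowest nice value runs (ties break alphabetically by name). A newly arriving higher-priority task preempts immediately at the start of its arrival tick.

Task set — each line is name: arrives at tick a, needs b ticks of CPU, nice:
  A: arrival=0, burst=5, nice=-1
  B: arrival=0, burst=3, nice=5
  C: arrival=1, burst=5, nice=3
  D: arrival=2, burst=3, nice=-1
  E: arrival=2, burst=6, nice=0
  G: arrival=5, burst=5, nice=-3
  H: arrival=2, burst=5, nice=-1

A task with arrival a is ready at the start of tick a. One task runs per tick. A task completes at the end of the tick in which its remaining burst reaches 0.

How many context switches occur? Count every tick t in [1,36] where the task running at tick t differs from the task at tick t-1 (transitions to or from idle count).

context switches = 7

t=0: ready={A,B} → run A
t=1: ready={A,B,C} → run A
t=2: ready={A,B,C,D,E,H} → run A
t=3: ready={A,B,C,D,E,H} → run A
t=4: ready={A,B,C,D,E,H} → run A
t=5: ready={B,C,D,E,G,H} → run G
t=6: ready={B,C,D,E,G,H} → run G
t=7: ready={B,C,D,E,G,H} → run G
t=8: ready={B,C,D,E,G,H} → run G
t=9: ready={B,C,D,E,G,H} → run G
t=10: ready={B,C,D,E,H} → run D
t=11: ready={B,C,D,E,H} → run D
t=12: ready={B,C,D,E,H} → run D
t=13: ready={B,C,E,H} → run H
t=14: ready={B,C,E,H} → run H
t=15: ready={B,C,E,H} → run H
t=16: ready={B,C,E,H} → run H
t=17: ready={B,C,E,H} → run H
t=18: ready={B,C,E} → run E
t=19: ready={B,C,E} → run E
t=20: ready={B,C,E} → run E
t=21: ready={B,C,E} → run E
t=22: ready={B,C,E} → run E
t=23: ready={B,C,E} → run E
t=24: ready={B,C} → run C
t=25: ready={B,C} → run C
t=26: ready={B,C} → run C
t=27: ready={B,C} → run C
t=28: ready={B,C} → run C
t=29: ready={B} → run B
t=30: ready={B} → run B
t=31: ready={B} → run B
t=32: (idle)
t=33: (idle)
t=34: (idle)
t=35: (idle)
t=36: (idle)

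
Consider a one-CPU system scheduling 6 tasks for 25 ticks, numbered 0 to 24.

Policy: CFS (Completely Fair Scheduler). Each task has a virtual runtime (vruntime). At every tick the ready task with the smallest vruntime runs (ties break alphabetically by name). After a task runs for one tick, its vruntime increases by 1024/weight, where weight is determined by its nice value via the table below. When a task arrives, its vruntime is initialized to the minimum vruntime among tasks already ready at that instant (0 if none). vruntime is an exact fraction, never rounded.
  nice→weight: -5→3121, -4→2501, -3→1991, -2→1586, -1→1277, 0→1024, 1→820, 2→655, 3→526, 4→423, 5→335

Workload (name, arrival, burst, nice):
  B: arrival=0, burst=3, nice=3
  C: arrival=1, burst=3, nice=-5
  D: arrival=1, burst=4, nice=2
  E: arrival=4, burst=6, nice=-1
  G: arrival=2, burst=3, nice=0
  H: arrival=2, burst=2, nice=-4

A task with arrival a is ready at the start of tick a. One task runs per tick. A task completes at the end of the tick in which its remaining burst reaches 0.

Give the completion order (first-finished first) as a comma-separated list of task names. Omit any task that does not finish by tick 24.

completion order = H, C, B, G, E, D

t=0: vr[B=0] → run B
t=1: vr[B=512/263 C=512/263 D=512/263] → run B
t=2: vr[B=1024/263 C=512/263 D=512/263 G=512/263 H=512/263] → run C
t=3: vr[B=1024/263 C=1867264/820823 D=512/263 G=512/263 H=512/263] → run D
t=4: vr[B=1024/263 C=1867264/820823 D=604672/172265 E=512/263 G=512/263 H=512/263] → run E
t=5: vr[B=1024/263 C=1867264/820823 D=604672/172265 E=923136/335851 G=512/263 H=512/263] → run G
t=6: vr[B=1024/263 C=1867264/820823 D=604672/172265 E=923136/335851 G=775/263 H=512/263] → run H
t=7: vr[B=1024/263 C=1867264/820823 D=604672/172265 E=923136/335851 G=775/263 H=1549824/657763] → run C
t=8: vr[B=1024/263 C=2136576/820823 D=604672/172265 E=923136/335851 G=775/263 H=1549824/657763] → run H
t=9: vr[B=1024/263 C=2136576/820823 D=604672/172265 E=923136/335851 G=775/263] → run C
t=10: vr[B=1024/263 D=604672/172265 E=923136/335851 G=775/263] → run E
t=11: vr[B=1024/263 D=604672/172265 E=1192448/335851 G=775/263] → run G
t=12: vr[B=1024/263 D=604672/172265 E=1192448/335851 G=1038/263] → run D
t=13: vr[B=1024/263 D=873984/172265 E=1192448/335851 G=1038/263] → run E
t=14: vr[B=1024/263 D=873984/172265 E=1461760/335851 G=1038/263] → run B
t=15: vr[D=873984/172265 E=1461760/335851 G=1038/263] → run G
t=16: vr[D=873984/172265 E=1461760/335851] → run E
t=17: vr[D=873984/172265 E=1731072/335851] → run D
t=18: vr[D=1143296/172265 E=1731072/335851] → run E
t=19: vr[D=1143296/172265 E=2000384/335851] → run E
t=20: vr[D=1143296/172265] → run D
t=21: (idle)
t=22: (idle)
t=23: (idle)
t=24: (idle)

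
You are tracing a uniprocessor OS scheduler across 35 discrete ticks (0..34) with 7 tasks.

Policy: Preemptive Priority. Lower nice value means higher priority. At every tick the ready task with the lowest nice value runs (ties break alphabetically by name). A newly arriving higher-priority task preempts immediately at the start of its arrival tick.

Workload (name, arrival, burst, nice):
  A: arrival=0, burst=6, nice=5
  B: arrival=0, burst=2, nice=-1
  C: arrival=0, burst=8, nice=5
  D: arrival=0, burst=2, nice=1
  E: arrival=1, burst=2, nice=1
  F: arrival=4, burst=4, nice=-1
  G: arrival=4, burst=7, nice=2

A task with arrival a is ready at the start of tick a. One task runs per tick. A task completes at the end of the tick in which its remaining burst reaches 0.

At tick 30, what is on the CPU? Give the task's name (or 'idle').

running at tick 30 = C

t=0: ready={A,B,C,D} → run B
t=1: ready={A,B,C,D,E} → run B
t=2: ready={A,C,D,E} → run D
t=3: ready={A,C,D,E} → run D
t=4: ready={A,C,E,F,G} → run F
t=5: ready={A,C,E,F,G} → run F
t=6: ready={A,C,E,F,G} → run F
t=7: ready={A,C,E,F,G} → run F
t=8: ready={A,C,E,G} → run E
t=9: ready={A,C,E,G} → run E
t=10: ready={A,C,G} → run G
t=11: ready={A,C,G} → run G
t=12: ready={A,C,G} → run G
t=13: ready={A,C,G} → run G
t=14: ready={A,C,G} → run G
t=15: ready={A,C,G} → run G
t=16: ready={A,C,G} → run G
t=17: ready={A,C} → run A
t=18: ready={A,C} → run A
t=19: ready={A,C} → run A
t=20: ready={A,C} → run A
t=21: ready={A,C} → run A
t=22: ready={A,C} → run A
t=23: ready={C} → run C
t=24: ready={C} → run C
t=25: ready={C} → run C
t=26: ready={C} → run C
t=27: ready={C} → run C
t=28: ready={C} → run C
t=29: ready={C} → run C
t=30: ready={C} → run C
t=31: (idle)
t=32: (idle)
t=33: (idle)
t=34: (idle)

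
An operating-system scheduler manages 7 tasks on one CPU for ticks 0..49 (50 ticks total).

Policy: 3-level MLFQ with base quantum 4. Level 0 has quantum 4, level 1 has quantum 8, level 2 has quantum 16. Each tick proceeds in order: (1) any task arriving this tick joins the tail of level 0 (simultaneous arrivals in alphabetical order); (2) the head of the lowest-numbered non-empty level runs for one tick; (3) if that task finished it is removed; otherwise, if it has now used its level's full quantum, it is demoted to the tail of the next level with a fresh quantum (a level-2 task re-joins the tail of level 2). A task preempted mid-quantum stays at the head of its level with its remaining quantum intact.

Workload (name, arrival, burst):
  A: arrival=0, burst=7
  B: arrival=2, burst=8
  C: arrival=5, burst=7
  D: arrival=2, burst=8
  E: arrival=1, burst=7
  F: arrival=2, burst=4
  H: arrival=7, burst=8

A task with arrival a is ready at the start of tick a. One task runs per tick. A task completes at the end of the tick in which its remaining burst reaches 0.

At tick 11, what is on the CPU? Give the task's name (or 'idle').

t=0: L0/L1/L2 = A/-/- → run A
t=1: L0/L1/L2 = AE/-/- → run A
t=2: L0/L1/L2 = AEBDF/-/- → run A
t=3: L0/L1/L2 = AEBDF/-/- → run A
t=4: L0/L1/L2 = EBDF/A/- → run E
t=5: L0/L1/L2 = EBDFC/A/- → run E
t=6: L0/L1/L2 = EBDFC/A/- → run E
t=7: L0/L1/L2 = EBDFCH/A/- → run E
t=8: L0/L1/L2 = BDFCH/AE/- → run B
t=9: L0/L1/L2 = BDFCH/AE/- → run B
t=10: L0/L1/L2 = BDFCH/AE/- → run B
t=11: L0/L1/L2 = BDFCH/AE/- → run B
t=12: L0/L1/L2 = DFCH/AEB/- → run D
t=13: L0/L1/L2 = DFCH/AEB/- → run D
t=14: L0/L1/L2 = DFCH/AEB/- → run D
t=15: L0/L1/L2 = DFCH/AEB/- → run D
t=16: L0/L1/L2 = FCH/AEBD/- → run F
t=17: L0/L1/L2 = FCH/AEBD/- → run F
t=18: L0/L1/L2 = FCH/AEBD/- → run F
t=19: L0/L1/L2 = FCH/AEBD/- → run F
t=20: L0/L1/L2 = CH/AEBD/- → run C
t=21: L0/L1/L2 = CH/AEBD/- → run C
t=22: L0/L1/L2 = CH/AEBD/- → run C
t=23: L0/L1/L2 = CH/AEBD/- → run C
t=24: L0/L1/L2 = H/AEBDC/- → run H
t=25: L0/L1/L2 = H/AEBDC/- → run H
t=26: L0/L1/L2 = H/AEBDC/- → run H
t=27: L0/L1/L2 = H/AEBDC/- → run H
t=28: L0/L1/L2 = -/AEBDCH/- → run A
t=29: L0/L1/L2 = -/AEBDCH/- → run A
t=30: L0/L1/L2 = -/AEBDCH/- → run A
t=31: L0/L1/L2 = -/EBDCH/- → run E
t=32: L0/L1/L2 = -/EBDCH/- → run E
t=33: L0/L1/L2 = -/EBDCH/- → run E
t=34: L0/L1/L2 = -/BDCH/- → run B
t=35: L0/L1/L2 = -/BDCH/- → run B
t=36: L0/L1/L2 = -/BDCH/- → run B
t=37: L0/L1/L2 = -/BDCH/- → run B
t=38: L0/L1/L2 = -/DCH/- → run D
t=39: L0/L1/L2 = -/DCH/- → run D
t=40: L0/L1/L2 = -/DCH/- → run D
t=41: L0/L1/L2 = -/DCH/- → run D
t=42: L0/L1/L2 = -/CH/- → run C
t=43: L0/L1/L2 = -/CH/- → run C
t=44: L0/L1/L2 = -/CH/- → run C
t=45: L0/L1/L2 = -/H/- → run H
t=46: L0/L1/L2 = -/H/- → run H
t=47: L0/L1/L2 = -/H/- → run H
t=48: L0/L1/L2 = -/H/- → run H
t=49: (idle)

running at tick 11 = B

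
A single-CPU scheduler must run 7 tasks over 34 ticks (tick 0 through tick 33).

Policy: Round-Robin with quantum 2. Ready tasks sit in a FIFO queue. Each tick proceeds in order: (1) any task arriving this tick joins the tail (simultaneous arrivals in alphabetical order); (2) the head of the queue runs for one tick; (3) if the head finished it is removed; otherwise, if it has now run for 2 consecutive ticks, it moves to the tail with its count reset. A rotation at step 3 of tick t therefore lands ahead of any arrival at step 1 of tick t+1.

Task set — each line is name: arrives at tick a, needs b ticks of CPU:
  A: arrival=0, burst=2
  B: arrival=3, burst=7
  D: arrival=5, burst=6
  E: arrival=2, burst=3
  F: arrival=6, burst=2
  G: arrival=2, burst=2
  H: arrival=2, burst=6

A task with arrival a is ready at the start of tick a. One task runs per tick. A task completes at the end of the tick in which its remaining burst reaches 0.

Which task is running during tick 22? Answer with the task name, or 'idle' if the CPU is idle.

running at tick 22 = H

t=0: queue=[A] q_used=0 → run A
t=1: queue=[A] q_used=1 → run A
t=2: queue=[E,G,H] q_used=0 → run E
t=3: queue=[E,G,H,B] q_used=1 → run E
t=4: queue=[G,H,B,E] q_used=0 → run G
t=5: queue=[G,H,B,E,D] q_used=1 → run G
t=6: queue=[H,B,E,D,F] q_used=0 → run H
t=7: queue=[H,B,E,D,F] q_used=1 → run H
t=8: queue=[B,E,D,F,H] q_used=0 → run B
t=9: queue=[B,E,D,F,H] q_used=1 → run B
t=10: queue=[E,D,F,H,B] q_used=0 → run E
t=11: queue=[D,F,H,B] q_used=0 → run D
t=12: queue=[D,F,H,B] q_used=1 → run D
t=13: queue=[F,H,B,D] q_used=0 → run F
t=14: queue=[F,H,B,D] q_used=1 → run F
t=15: queue=[H,B,D] q_used=0 → run H
t=16: queue=[H,B,D] q_used=1 → run H
t=17: queue=[B,D,H] q_used=0 → run B
t=18: queue=[B,D,H] q_used=1 → run B
t=19: queue=[D,H,B] q_used=0 → run D
t=20: queue=[D,H,B] q_used=1 → run D
t=21: queue=[H,B,D] q_used=0 → run H
t=22: queue=[H,B,D] q_used=1 → run H
t=23: queue=[B,D] q_used=0 → run B
t=24: queue=[B,D] q_used=1 → run B
t=25: queue=[D,B] q_used=0 → run D
t=26: queue=[D,B] q_used=1 → run D
t=27: queue=[B] q_used=0 → run B
t=28: (idle)
t=29: (idle)
t=30: (idle)
t=31: (idle)
t=32: (idle)
t=33: (idle)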